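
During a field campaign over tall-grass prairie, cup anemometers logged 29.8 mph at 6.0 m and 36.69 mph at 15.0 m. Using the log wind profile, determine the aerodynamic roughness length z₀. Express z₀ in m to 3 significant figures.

z₀ ≈ 0.114 m

Log law: V(z) ∝ ln(z/z₀). With r = V₁/V₂ = 29.8/36.69 = 0.81221,
r · ln(z₂/z₀) = ln(z₁/z₀) ⇒ ln z₀ = (ln z₁ − r·ln z₂)/(1 − r)
ln z₀ = (1.79176 − 0.81221×2.70805) / 0.18779 = -2.1713
z₀ = exp(-2.1713) = 0.1140 m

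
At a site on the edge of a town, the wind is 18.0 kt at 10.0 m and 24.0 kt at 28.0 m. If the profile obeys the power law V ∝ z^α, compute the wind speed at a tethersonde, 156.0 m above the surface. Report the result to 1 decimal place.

First find α: α = ln(V₂/V₁)/ln(z₂/z₁) = ln(24.0/18.0)/ln(28.0/10.0) = 0.28768/1.02962 = 0.2794
Extrapolate from 28.0 m to 156.0 m: V₃ = 24.0 × (156.0/28.0)^0.2794 = 24.0 × 1.6159 = 38.7828 kt

38.8 kt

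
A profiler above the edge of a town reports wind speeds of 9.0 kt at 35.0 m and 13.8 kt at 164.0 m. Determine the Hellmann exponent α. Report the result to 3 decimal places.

Power law: V₂/V₁ = (z₂/z₁)^α ⇒ α = ln(V₂/V₁) / ln(z₂/z₁)
α = ln(13.8/9.0) / ln(164.0/35.0) = ln(1.5333) / ln(4.6857)
  = 0.42744 / 1.54452 = 0.27675

α ≈ 0.277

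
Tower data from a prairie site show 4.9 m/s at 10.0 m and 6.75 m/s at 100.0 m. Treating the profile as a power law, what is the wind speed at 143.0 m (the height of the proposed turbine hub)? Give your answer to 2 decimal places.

7.09 m/s

First find α: α = ln(V₂/V₁)/ln(z₂/z₁) = ln(6.75/4.9)/ln(100.0/10.0) = 0.32031/2.30259 = 0.1391
Extrapolate from 100.0 m to 143.0 m: V₃ = 6.75 × (143.0/100.0)^0.1391 = 6.75 × 1.0510 = 7.0943 m/s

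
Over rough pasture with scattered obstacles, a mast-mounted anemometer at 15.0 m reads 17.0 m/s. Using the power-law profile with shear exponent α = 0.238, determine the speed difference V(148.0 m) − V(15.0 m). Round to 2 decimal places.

Power law: V₂ = V₁ · (z₂/z₁)^α = 17.0 × (9.8667)^0.238 = 29.3131 m/s
ΔV = 29.3131 − 17.0 = 12.3131 m/s

12.31 m/s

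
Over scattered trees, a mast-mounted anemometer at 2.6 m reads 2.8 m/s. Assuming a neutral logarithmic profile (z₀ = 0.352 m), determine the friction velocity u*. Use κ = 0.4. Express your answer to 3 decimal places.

u* ≈ 0.560 m/s

Log law: V(z) = (u*/κ) · ln(z/z₀) ⇒ u* = κ · V / ln(z/z₀)
u* = 0.4 × 2.8 / ln(2.6/0.352) = 0.4 × 2.8 / 1.9996
   = 1.1200 / 1.9996 = 0.5601 m/s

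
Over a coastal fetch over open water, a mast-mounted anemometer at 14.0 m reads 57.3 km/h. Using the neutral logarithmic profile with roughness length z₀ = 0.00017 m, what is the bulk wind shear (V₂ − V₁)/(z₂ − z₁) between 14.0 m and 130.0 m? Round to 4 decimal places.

0.0973 km/h/m

Log law: V₂ = V₁ · ln(z₂/z₀)/ln(z₁/z₀) = 57.3 × 13.5472/11.3188 = 68.5814 km/h
ΔV/Δz = (68.5814 − 57.3)/(130.0 − 14.0) = 11.2814/116.0000 = 0.09725 km/h/m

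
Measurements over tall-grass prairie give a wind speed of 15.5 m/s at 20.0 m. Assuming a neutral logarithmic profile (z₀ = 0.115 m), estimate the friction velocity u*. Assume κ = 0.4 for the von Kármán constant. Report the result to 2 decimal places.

u* ≈ 1.20 m/s

Log law: V(z) = (u*/κ) · ln(z/z₀) ⇒ u* = κ · V / ln(z/z₀)
u* = 0.4 × 15.5 / ln(20.0/0.115) = 0.4 × 15.5 / 5.1586
   = 6.2000 / 5.1586 = 1.2019 m/s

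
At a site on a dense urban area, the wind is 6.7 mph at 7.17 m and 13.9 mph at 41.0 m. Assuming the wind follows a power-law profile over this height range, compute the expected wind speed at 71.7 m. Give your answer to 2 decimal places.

17.56 mph

First find α: α = ln(V₂/V₁)/ln(z₂/z₁) = ln(13.9/6.7)/ln(41.0/7.17) = 0.72978/1.74367 = 0.4185
Extrapolate from 41.0 m to 71.7 m: V₃ = 13.9 × (71.7/41.0)^0.4185 = 13.9 × 1.2636 = 17.5634 mph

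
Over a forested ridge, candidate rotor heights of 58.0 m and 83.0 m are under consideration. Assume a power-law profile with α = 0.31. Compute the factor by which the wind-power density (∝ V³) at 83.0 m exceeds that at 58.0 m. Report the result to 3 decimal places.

1.396

Speed ratio: V_B/V_A = (z_B/z_A)^α = (83.0/58.0)^0.31 = (1.4310)^0.31 = 1.11751
Power-density ratio: P_B/P_A = (V_B/V_A)³ = (1.11751)³ = 1.39558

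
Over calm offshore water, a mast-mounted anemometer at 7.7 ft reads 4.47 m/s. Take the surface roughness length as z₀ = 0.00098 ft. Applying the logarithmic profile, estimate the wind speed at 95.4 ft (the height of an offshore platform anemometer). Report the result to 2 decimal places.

Log law: V(z) ∝ ln(z/z₀), so V₂/V₁ = ln(z₂/z₀) / ln(z₁/z₀).
ln(95.4/0.00098) = 11.4860, ln(7.7/0.00098) = 8.9692
V₂ = 4.47 × 11.4860/8.9692 = 4.47 × 1.2806 = 5.7243 m/s

5.72 m/s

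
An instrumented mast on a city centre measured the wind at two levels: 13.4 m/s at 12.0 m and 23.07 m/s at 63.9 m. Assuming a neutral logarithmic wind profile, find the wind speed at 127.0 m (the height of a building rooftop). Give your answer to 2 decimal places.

Log law: V ∝ ln(z/z₀). From the pair, with r = V₁/V₂ = 0.58084,
ln z₀ = (ln z₁ − r·ln z₂)/(1 − r) = (2.4849 − 0.58084×4.1573)/0.41916 = 0.1674 → z₀ = 1.182 m
V₃ = V₁ · ln(z₃/z₀)/ln(z₁/z₀) = 13.4 × 4.6768/2.3175 = 27.0415 m/s

27.04 m/s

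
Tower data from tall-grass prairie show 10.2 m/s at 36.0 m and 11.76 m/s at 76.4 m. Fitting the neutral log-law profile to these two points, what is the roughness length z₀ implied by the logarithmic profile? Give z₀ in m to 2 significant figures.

z₀ ≈ 0.26 m

Log law: V(z) ∝ ln(z/z₀). With r = V₁/V₂ = 10.2/11.76 = 0.86735,
r · ln(z₂/z₀) = ln(z₁/z₀) ⇒ ln z₀ = (ln z₁ − r·ln z₂)/(1 − r)
ln z₀ = (3.58352 − 0.86735×4.33598) / 0.13265 = -1.3364
z₀ = exp(-1.3364) = 0.2628 m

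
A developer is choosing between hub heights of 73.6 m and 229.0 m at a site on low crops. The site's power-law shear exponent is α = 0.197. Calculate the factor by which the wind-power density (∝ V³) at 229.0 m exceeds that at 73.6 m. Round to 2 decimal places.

1.96

Speed ratio: V_B/V_A = (z_B/z_A)^α = (229.0/73.6)^0.197 = (3.1114)^0.197 = 1.25058
Power-density ratio: P_B/P_A = (V_B/V_A)³ = (1.25058)³ = 1.95586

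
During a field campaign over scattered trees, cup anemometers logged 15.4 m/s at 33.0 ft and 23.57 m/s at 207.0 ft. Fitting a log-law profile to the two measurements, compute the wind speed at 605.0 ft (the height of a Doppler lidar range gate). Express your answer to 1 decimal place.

28.3 m/s

Log law: V ∝ ln(z/z₀). From the pair, with r = V₁/V₂ = 0.65337,
ln z₀ = (ln z₁ − r·ln z₂)/(1 − r) = (3.4965 − 0.65337×5.3327)/0.34663 = 0.0354 → z₀ = 1.036 ft
V₃ = V₁ · ln(z₃/z₀)/ln(z₁/z₀) = 15.4 × 6.3699/3.4612 = 28.3420 m/s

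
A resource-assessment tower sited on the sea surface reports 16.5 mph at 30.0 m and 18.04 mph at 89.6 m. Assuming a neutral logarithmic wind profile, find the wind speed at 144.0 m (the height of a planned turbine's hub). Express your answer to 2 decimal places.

Log law: V ∝ ln(z/z₀). From the pair, with r = V₁/V₂ = 0.91463,
ln z₀ = (ln z₁ − r·ln z₂)/(1 − r) = (3.4012 − 0.91463×4.4954)/0.08537 = -8.3219 → z₀ = 0.0002431 m
V₃ = V₁ · ln(z₃/z₀)/ln(z₁/z₀) = 16.5 × 13.2917/11.7231 = 18.7078 mph

18.71 mph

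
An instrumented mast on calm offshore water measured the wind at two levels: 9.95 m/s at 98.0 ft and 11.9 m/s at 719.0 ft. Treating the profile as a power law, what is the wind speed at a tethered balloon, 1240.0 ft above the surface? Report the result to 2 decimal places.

12.50 m/s

First find α: α = ln(V₂/V₁)/ln(z₂/z₁) = ln(11.9/9.95)/ln(719.0/98.0) = 0.17897/1.99289 = 0.0898
Extrapolate from 719.0 ft to 1240.0 ft: V₃ = 11.9 × (1240.0/719.0)^0.0898 = 11.9 × 1.0502 = 12.4969 m/s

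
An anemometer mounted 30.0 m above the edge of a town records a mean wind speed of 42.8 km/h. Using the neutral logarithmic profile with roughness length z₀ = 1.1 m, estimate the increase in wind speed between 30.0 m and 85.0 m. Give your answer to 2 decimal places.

13.48 km/h

Log law: V₂ = V₁ · ln(z₂/z₀)/ln(z₁/z₀) = 42.8 × 4.3473/3.3059 = 56.2833 km/h
ΔV = 56.2833 − 42.8 = 13.4833 km/h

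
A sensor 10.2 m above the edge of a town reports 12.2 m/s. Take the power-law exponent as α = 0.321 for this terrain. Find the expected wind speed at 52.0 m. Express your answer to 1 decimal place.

Power-law profile: V₂ = V₁ · (z₂/z₁)^α
V₂ = 12.2 × (52.0/10.2)^0.321 = 12.2 × (5.0980)^0.321
    = 12.2 × 1.6868 = 20.5796 m/s

20.6 m/s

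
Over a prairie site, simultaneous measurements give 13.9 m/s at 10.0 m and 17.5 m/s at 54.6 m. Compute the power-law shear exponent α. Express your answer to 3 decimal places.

Power law: V₂/V₁ = (z₂/z₁)^α ⇒ α = ln(V₂/V₁) / ln(z₂/z₁)
α = ln(17.5/13.9) / ln(54.6/10.0) = ln(1.2590) / ln(5.4600)
  = 0.23031 / 1.69745 = 0.13568

α ≈ 0.136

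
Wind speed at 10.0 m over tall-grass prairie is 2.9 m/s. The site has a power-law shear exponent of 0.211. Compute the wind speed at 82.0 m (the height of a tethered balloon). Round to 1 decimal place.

Power-law profile: V₂ = V₁ · (z₂/z₁)^α
V₂ = 2.9 × (82.0/10.0)^0.211 = 2.9 × (8.2000)^0.211
    = 2.9 × 1.5589 = 4.5208 m/s

4.5 m/s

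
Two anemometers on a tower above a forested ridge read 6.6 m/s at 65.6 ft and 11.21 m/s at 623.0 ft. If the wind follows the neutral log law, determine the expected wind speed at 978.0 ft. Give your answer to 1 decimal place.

Log law: V ∝ ln(z/z₀). From the pair, with r = V₁/V₂ = 0.58876,
ln z₀ = (ln z₁ − r·ln z₂)/(1 − r) = (4.1836 − 0.58876×6.4345)/0.41124 = 0.9609 → z₀ = 2.614 ft
V₃ = V₁ · ln(z₃/z₀)/ln(z₁/z₀) = 6.6 × 5.9246/3.2226 = 12.1336 m/s

12.1 m/s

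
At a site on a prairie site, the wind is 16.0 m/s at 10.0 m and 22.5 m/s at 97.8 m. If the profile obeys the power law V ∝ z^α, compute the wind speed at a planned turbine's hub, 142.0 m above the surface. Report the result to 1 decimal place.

23.8 m/s

First find α: α = ln(V₂/V₁)/ln(z₂/z₁) = ln(22.5/16.0)/ln(97.8/10.0) = 0.34093/2.28034 = 0.1495
Extrapolate from 97.8 m to 142.0 m: V₃ = 22.5 × (142.0/97.8)^0.1495 = 22.5 × 1.0573 = 23.7900 m/s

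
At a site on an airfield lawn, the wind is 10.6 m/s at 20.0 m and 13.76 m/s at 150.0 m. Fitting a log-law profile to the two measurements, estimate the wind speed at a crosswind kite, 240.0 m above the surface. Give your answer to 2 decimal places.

Log law: V ∝ ln(z/z₀). From the pair, with r = V₁/V₂ = 0.77035,
ln z₀ = (ln z₁ − r·ln z₂)/(1 − r) = (2.9957 − 0.77035×5.0106)/0.22965 = -3.7631 → z₀ = 0.02321 m
V₃ = V₁ · ln(z₃/z₀)/ln(z₁/z₀) = 10.6 × 9.2438/6.7589 = 14.4971 m/s

14.50 m/s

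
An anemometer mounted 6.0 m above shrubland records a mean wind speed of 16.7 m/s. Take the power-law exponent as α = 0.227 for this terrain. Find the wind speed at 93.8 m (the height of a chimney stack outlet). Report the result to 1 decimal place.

31.2 m/s

Power-law profile: V₂ = V₁ · (z₂/z₁)^α
V₂ = 16.7 × (93.8/6.0)^0.227 = 16.7 × (15.6333)^0.227
    = 16.7 × 1.8666 = 31.1721 m/s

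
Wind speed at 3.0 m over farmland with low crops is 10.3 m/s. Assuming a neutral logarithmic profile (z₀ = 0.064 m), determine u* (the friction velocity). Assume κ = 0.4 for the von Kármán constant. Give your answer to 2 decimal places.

u* ≈ 1.07 m/s

Log law: V(z) = (u*/κ) · ln(z/z₀) ⇒ u* = κ · V / ln(z/z₀)
u* = 0.4 × 10.3 / ln(3.0/0.064) = 0.4 × 10.3 / 3.8475
   = 4.1200 / 3.8475 = 1.0708 m/s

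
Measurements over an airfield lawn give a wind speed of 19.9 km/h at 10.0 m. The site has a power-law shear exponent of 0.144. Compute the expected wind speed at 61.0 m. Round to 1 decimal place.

Power-law profile: V₂ = V₁ · (z₂/z₁)^α
V₂ = 19.9 × (61.0/10.0)^0.144 = 19.9 × (6.1000)^0.144
    = 19.9 × 1.2974 = 25.8191 km/h

25.8 km/h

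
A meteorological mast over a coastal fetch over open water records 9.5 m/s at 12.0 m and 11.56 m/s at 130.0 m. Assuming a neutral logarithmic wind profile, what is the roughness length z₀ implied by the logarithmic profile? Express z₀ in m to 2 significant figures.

Log law: V(z) ∝ ln(z/z₀). With r = V₁/V₂ = 9.5/11.56 = 0.82180,
r · ln(z₂/z₀) = ln(z₁/z₀) ⇒ ln z₀ = (ln z₁ − r·ln z₂)/(1 − r)
ln z₀ = (2.48491 − 0.82180×4.86753) / 0.17820 = -8.5029
z₀ = exp(-8.5029) = 0.0002029 m

z₀ ≈ 0.00020 m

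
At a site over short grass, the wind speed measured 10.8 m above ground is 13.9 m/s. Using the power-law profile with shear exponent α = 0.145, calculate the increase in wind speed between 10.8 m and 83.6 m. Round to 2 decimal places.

4.80 m/s

Power law: V₂ = V₁ · (z₂/z₁)^α = 13.9 × (7.7407)^0.145 = 18.7020 m/s
ΔV = 18.7020 − 13.9 = 4.8020 m/s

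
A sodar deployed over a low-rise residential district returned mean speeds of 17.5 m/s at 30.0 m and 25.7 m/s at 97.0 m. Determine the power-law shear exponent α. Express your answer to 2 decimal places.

α ≈ 0.33

Power law: V₂/V₁ = (z₂/z₁)^α ⇒ α = ln(V₂/V₁) / ln(z₂/z₁)
α = ln(25.7/17.5) / ln(97.0/30.0) = ln(1.4686) / ln(3.2333)
  = 0.38429 / 1.17351 = 0.32747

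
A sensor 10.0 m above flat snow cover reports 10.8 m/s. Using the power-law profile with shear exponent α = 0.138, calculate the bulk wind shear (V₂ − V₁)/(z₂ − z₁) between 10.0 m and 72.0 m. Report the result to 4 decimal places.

0.0545 m/s/m

Power law: V₂ = V₁ · (z₂/z₁)^α = 10.8 × (7.2000)^0.138 = 14.1819 m/s
ΔV/Δz = (14.1819 − 10.8)/(72.0 − 10.0) = 3.3819/62.0000 = 0.05455 m/s/m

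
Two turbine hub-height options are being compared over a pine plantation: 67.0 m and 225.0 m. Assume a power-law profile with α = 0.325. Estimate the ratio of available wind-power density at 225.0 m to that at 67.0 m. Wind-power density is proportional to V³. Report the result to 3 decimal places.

3.258

Speed ratio: V_B/V_A = (z_B/z_A)^α = (225.0/67.0)^0.325 = (3.3582)^0.325 = 1.48247
Power-density ratio: P_B/P_A = (V_B/V_A)³ = (1.48247)³ = 3.25803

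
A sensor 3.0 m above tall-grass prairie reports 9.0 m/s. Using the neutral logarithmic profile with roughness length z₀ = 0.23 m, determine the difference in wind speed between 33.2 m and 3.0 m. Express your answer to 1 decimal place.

8.4 m/s

Log law: V₂ = V₁ · ln(z₂/z₀)/ln(z₁/z₀) = 9.0 × 4.9722/2.5683 = 17.4241 m/s
ΔV = 17.4241 − 9.0 = 8.4241 m/s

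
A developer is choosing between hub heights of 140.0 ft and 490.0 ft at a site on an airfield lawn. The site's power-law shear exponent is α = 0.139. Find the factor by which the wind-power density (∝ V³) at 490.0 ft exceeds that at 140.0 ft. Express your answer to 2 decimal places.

Speed ratio: V_B/V_A = (z_B/z_A)^α = (490.0/140.0)^0.139 = (3.5000)^0.139 = 1.19022
Power-density ratio: P_B/P_A = (V_B/V_A)³ = (1.19022)³ = 1.68607

1.69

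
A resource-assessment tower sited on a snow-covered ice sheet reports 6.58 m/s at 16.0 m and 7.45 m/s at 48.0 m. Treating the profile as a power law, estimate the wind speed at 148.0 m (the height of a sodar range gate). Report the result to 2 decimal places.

8.46 m/s

First find α: α = ln(V₂/V₁)/ln(z₂/z₁) = ln(7.45/6.58)/ln(48.0/16.0) = 0.12418/1.09861 = 0.1130
Extrapolate from 48.0 m to 148.0 m: V₃ = 7.45 × (148.0/48.0)^0.1130 = 7.45 × 1.1357 = 8.4612 m/s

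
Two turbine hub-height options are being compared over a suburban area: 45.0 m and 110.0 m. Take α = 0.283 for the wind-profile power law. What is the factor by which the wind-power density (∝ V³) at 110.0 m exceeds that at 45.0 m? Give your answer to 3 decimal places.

Speed ratio: V_B/V_A = (z_B/z_A)^α = (110.0/45.0)^0.283 = (2.4444)^0.283 = 1.28782
Power-density ratio: P_B/P_A = (V_B/V_A)³ = (1.28782)³ = 2.13582

2.136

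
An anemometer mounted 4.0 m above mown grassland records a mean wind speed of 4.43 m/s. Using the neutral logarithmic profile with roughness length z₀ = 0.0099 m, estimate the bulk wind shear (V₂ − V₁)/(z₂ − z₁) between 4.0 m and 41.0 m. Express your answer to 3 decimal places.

Log law: V₂ = V₁ · ln(z₂/z₀)/ln(z₁/z₀) = 4.43 × 8.3288/6.0015 = 6.1479 m/s
ΔV/Δz = (6.1479 − 4.43)/(41.0 − 4.0) = 1.7179/37.0000 = 0.04643 m/s/m

0.046 m/s/m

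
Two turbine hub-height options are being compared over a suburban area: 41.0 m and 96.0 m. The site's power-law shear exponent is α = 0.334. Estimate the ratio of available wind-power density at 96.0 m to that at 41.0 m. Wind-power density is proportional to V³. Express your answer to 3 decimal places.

Speed ratio: V_B/V_A = (z_B/z_A)^α = (96.0/41.0)^0.334 = (2.3415)^0.334 = 1.32864
Power-density ratio: P_B/P_A = (V_B/V_A)³ = (1.32864)³ = 2.34545

2.345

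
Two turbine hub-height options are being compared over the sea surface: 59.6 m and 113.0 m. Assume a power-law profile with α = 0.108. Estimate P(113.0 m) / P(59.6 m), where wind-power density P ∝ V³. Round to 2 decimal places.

1.23

Speed ratio: V_B/V_A = (z_B/z_A)^α = (113.0/59.6)^0.108 = (1.8960)^0.108 = 1.07153
Power-density ratio: P_B/P_A = (V_B/V_A)³ = (1.07153)³ = 1.23032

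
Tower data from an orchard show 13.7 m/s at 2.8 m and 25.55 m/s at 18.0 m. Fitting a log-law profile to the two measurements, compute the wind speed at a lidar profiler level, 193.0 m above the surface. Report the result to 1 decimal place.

40.7 m/s

Log law: V ∝ ln(z/z₀). From the pair, with r = V₁/V₂ = 0.53620,
ln z₀ = (ln z₁ − r·ln z₂)/(1 − r) = (1.0296 − 0.53620×2.8904)/0.46380 = -1.1216 → z₀ = 0.3257 m
V₃ = V₁ · ln(z₃/z₀)/ln(z₁/z₀) = 13.7 × 6.3843/2.1512 = 40.6579 m/s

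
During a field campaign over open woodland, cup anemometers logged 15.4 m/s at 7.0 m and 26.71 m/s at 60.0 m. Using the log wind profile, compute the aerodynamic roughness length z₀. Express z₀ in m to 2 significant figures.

z₀ ≈ 0.38 m

Log law: V(z) ∝ ln(z/z₀). With r = V₁/V₂ = 15.4/26.71 = 0.57656,
r · ln(z₂/z₀) = ln(z₁/z₀) ⇒ ln z₀ = (ln z₁ − r·ln z₂)/(1 − r)
ln z₀ = (1.94591 − 0.57656×4.09434) / 0.42344 = -0.9795
z₀ = exp(-0.9795) = 0.3755 m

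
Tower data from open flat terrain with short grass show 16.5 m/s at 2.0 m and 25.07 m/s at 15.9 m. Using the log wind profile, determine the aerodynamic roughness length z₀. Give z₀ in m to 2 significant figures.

Log law: V(z) ∝ ln(z/z₀). With r = V₁/V₂ = 16.5/25.07 = 0.65816,
r · ln(z₂/z₀) = ln(z₁/z₀) ⇒ ln z₀ = (ln z₁ − r·ln z₂)/(1 − r)
ln z₀ = (0.69315 − 0.65816×2.76632) / 0.34184 = -3.2984
z₀ = exp(-3.2984) = 0.03694 m

z₀ ≈ 0.037 m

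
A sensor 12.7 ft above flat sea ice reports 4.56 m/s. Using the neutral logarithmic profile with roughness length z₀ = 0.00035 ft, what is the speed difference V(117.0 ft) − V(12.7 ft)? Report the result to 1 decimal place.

1.0 m/s

Log law: V₂ = V₁ · ln(z₂/z₀)/ln(z₁/z₀) = 4.56 × 12.7198/10.4992 = 5.5244 m/s
ΔV = 5.5244 − 4.56 = 0.9644 m/s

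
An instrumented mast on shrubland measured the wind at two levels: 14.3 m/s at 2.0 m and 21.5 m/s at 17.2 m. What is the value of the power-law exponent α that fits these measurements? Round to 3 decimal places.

α ≈ 0.190

Power law: V₂/V₁ = (z₂/z₁)^α ⇒ α = ln(V₂/V₁) / ln(z₂/z₁)
α = ln(21.5/14.3) / ln(17.2/2.0) = ln(1.5035) / ln(8.6000)
  = 0.40779 / 2.15176 = 0.18952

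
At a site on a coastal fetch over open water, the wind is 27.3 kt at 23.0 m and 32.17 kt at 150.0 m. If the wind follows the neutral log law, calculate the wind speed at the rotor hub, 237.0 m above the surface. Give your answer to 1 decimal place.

Log law: V ∝ ln(z/z₀). From the pair, with r = V₁/V₂ = 0.84862,
ln z₀ = (ln z₁ − r·ln z₂)/(1 − r) = (3.1355 − 0.84862×5.0106)/0.15138 = -7.3761 → z₀ = 0.0006261 m
V₃ = V₁ · ln(z₃/z₀)/ln(z₁/z₀) = 27.3 × 12.8441/10.5116 = 33.3580 kt

33.4 kt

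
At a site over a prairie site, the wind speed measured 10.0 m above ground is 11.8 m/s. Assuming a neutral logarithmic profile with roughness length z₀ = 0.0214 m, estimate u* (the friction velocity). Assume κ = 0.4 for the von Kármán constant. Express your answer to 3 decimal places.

u* ≈ 0.768 m/s

Log law: V(z) = (u*/κ) · ln(z/z₀) ⇒ u* = κ · V / ln(z/z₀)
u* = 0.4 × 11.8 / ln(10.0/0.0214) = 0.4 × 11.8 / 6.1469
   = 4.7200 / 6.1469 = 0.7679 m/s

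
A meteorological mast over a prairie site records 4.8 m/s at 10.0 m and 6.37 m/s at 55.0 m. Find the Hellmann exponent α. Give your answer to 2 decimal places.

α ≈ 0.17

Power law: V₂/V₁ = (z₂/z₁)^α ⇒ α = ln(V₂/V₁) / ln(z₂/z₁)
α = ln(6.37/4.8) / ln(55.0/10.0) = ln(1.3271) / ln(5.5000)
  = 0.28298 / 1.70475 = 0.16600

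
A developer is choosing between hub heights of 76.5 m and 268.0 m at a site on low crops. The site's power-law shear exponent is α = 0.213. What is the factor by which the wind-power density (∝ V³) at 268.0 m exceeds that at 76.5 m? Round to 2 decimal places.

Speed ratio: V_B/V_A = (z_B/z_A)^α = (268.0/76.5)^0.213 = (3.5033)^0.213 = 1.30609
Power-density ratio: P_B/P_A = (V_B/V_A)³ = (1.30609)³ = 2.22802

2.23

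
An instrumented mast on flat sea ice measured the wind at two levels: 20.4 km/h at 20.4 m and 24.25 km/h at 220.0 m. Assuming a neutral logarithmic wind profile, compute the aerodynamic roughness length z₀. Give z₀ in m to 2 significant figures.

z₀ ≈ 0.000069 m

Log law: V(z) ∝ ln(z/z₀). With r = V₁/V₂ = 20.4/24.25 = 0.84124,
r · ln(z₂/z₀) = ln(z₁/z₀) ⇒ ln z₀ = (ln z₁ − r·ln z₂)/(1 − r)
ln z₀ = (3.01553 − 0.84124×5.39363) / 0.15876 = -9.5853
z₀ = exp(-9.5853) = 0.00006873 m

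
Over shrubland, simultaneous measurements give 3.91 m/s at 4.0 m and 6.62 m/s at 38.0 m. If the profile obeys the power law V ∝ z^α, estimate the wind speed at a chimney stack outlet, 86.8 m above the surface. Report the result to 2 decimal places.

First find α: α = ln(V₂/V₁)/ln(z₂/z₁) = ln(6.62/3.91)/ln(38.0/4.0) = 0.52656/2.25129 = 0.2339
Extrapolate from 38.0 m to 86.8 m: V₃ = 6.62 × (86.8/38.0)^0.2339 = 6.62 × 1.2131 = 8.0309 m/s

8.03 m/s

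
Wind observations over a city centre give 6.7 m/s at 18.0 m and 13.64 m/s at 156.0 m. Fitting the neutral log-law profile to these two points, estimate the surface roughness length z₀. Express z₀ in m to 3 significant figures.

Log law: V(z) ∝ ln(z/z₀). With r = V₁/V₂ = 6.7/13.64 = 0.49120,
r · ln(z₂/z₀) = ln(z₁/z₀) ⇒ ln z₀ = (ln z₁ − r·ln z₂)/(1 − r)
ln z₀ = (2.89037 − 0.49120×5.04986) / 0.50880 = 0.8056
z₀ = exp(0.8056) = 2.238 m

z₀ ≈ 2.24 m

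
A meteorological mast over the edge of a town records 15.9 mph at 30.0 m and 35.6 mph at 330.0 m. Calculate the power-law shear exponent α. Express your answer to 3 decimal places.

α ≈ 0.336

Power law: V₂/V₁ = (z₂/z₁)^α ⇒ α = ln(V₂/V₁) / ln(z₂/z₁)
α = ln(35.6/15.9) / ln(330.0/30.0) = ln(2.2390) / ln(11.0000)
  = 0.80603 / 2.39790 = 0.33614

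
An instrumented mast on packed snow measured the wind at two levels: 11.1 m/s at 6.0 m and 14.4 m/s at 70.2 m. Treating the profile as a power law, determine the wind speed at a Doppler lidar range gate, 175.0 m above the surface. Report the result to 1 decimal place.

15.9 m/s

First find α: α = ln(V₂/V₁)/ln(z₂/z₁) = ln(14.4/11.1)/ln(70.2/6.0) = 0.26028/2.45959 = 0.1058
Extrapolate from 70.2 m to 175.0 m: V₃ = 14.4 × (175.0/70.2)^0.1058 = 14.4 × 1.1015 = 15.8615 m/s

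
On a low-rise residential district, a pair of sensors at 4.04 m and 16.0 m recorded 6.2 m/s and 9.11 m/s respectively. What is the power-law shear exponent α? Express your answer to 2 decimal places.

α ≈ 0.28

Power law: V₂/V₁ = (z₂/z₁)^α ⇒ α = ln(V₂/V₁) / ln(z₂/z₁)
α = ln(9.11/6.2) / ln(16.0/4.04) = ln(1.4694) / ln(3.9604)
  = 0.38482 / 1.37634 = 0.27960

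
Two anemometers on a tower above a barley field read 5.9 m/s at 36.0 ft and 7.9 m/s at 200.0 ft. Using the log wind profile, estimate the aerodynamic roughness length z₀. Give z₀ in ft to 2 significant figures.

Log law: V(z) ∝ ln(z/z₀). With r = V₁/V₂ = 5.9/7.9 = 0.74684,
r · ln(z₂/z₀) = ln(z₁/z₀) ⇒ ln z₀ = (ln z₁ − r·ln z₂)/(1 − r)
ln z₀ = (3.58352 − 0.74684×5.29832) / 0.25316 = -1.4751
z₀ = exp(-1.4751) = 0.2287 ft

z₀ ≈ 0.23 ft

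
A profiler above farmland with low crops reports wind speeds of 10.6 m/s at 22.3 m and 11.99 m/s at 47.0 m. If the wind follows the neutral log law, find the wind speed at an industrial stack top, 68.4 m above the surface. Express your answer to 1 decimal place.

12.7 m/s

Log law: V ∝ ln(z/z₀). From the pair, with r = V₁/V₂ = 0.88407,
ln z₀ = (ln z₁ − r·ln z₂)/(1 − r) = (3.1046 − 0.88407×3.8501)/0.11593 = -2.5810 → z₀ = 0.07570 m
V₃ = V₁ · ln(z₃/z₀)/ln(z₁/z₀) = 10.6 × 6.8064/5.6856 = 12.6896 m/s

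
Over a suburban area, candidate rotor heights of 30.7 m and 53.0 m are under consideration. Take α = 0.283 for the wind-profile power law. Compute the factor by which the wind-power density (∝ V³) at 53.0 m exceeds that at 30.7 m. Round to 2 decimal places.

Speed ratio: V_B/V_A = (z_B/z_A)^α = (53.0/30.7)^0.283 = (1.7264)^0.283 = 1.16710
Power-density ratio: P_B/P_A = (V_B/V_A)³ = (1.16710)³ = 1.58975

1.59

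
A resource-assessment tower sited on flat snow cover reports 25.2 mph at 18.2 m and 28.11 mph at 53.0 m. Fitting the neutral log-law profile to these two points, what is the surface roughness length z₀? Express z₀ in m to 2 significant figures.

z₀ ≈ 0.0017 m

Log law: V(z) ∝ ln(z/z₀). With r = V₁/V₂ = 25.2/28.11 = 0.89648,
r · ln(z₂/z₀) = ln(z₁/z₀) ⇒ ln z₀ = (ln z₁ − r·ln z₂)/(1 − r)
ln z₀ = (2.90142 − 0.89648×3.97029) / 0.10352 = -6.3548
z₀ = exp(-6.3548) = 0.001738 m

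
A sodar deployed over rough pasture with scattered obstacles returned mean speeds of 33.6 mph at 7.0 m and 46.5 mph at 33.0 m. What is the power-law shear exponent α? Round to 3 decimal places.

Power law: V₂/V₁ = (z₂/z₁)^α ⇒ α = ln(V₂/V₁) / ln(z₂/z₁)
α = ln(46.5/33.6) / ln(33.0/7.0) = ln(1.3839) / ln(4.7143)
  = 0.32493 / 1.55060 = 0.20955

α ≈ 0.210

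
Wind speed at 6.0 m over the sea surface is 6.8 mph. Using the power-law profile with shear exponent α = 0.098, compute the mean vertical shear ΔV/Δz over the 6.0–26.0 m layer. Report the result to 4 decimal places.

0.0525 mph/m

Power law: V₂ = V₁ · (z₂/z₁)^α = 6.8 × (4.3333)^0.098 = 7.8509 mph
ΔV/Δz = (7.8509 − 6.8)/(26.0 − 6.0) = 1.0509/20.0000 = 0.05254 mph/m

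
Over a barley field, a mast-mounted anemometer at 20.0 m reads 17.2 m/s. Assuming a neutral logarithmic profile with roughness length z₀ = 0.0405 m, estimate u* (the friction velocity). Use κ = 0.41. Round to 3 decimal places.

u* ≈ 1.137 m/s

Log law: V(z) = (u*/κ) · ln(z/z₀) ⇒ u* = κ · V / ln(z/z₀)
u* = 0.41 × 17.2 / ln(20.0/0.0405) = 0.41 × 17.2 / 6.2022
   = 7.0520 / 6.2022 = 1.1370 m/s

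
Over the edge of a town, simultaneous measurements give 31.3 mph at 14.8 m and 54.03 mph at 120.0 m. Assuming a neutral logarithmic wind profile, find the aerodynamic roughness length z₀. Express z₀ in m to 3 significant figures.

Log law: V(z) ∝ ln(z/z₀). With r = V₁/V₂ = 31.3/54.03 = 0.57931,
r · ln(z₂/z₀) = ln(z₁/z₀) ⇒ ln z₀ = (ln z₁ − r·ln z₂)/(1 − r)
ln z₀ = (2.69463 − 0.57931×4.78749) / 0.42069 = -0.1873
z₀ = exp(-0.1873) = 0.8292 m

z₀ ≈ 0.829 m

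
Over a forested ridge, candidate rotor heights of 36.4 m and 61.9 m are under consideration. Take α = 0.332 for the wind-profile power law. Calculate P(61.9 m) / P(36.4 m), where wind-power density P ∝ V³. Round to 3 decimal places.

Speed ratio: V_B/V_A = (z_B/z_A)^α = (61.9/36.4)^0.332 = (1.7005)^0.332 = 1.19277
Power-density ratio: P_B/P_A = (V_B/V_A)³ = (1.19277)³ = 1.69694

1.697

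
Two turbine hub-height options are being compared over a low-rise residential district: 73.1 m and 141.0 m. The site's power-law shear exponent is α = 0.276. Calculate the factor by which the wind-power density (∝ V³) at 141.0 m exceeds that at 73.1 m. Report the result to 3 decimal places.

1.723

Speed ratio: V_B/V_A = (z_B/z_A)^α = (141.0/73.1)^0.276 = (1.9289)^0.276 = 1.19879
Power-density ratio: P_B/P_A = (V_B/V_A)³ = (1.19879)³ = 1.72278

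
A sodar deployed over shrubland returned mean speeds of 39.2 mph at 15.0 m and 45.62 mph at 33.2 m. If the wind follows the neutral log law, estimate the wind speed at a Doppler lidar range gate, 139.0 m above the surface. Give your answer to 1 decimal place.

Log law: V ∝ ln(z/z₀). From the pair, with r = V₁/V₂ = 0.85927,
ln z₀ = (ln z₁ − r·ln z₂)/(1 − r) = (2.7081 − 0.85927×3.5025)/0.14073 = -2.1431 → z₀ = 0.1173 m
V₃ = V₁ · ln(z₃/z₀)/ln(z₁/z₀) = 39.2 × 7.0776/4.8512 = 57.1907 mph

57.2 mph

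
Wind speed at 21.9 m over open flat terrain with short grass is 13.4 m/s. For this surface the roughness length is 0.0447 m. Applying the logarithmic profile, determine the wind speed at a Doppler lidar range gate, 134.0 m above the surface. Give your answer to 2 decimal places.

Log law: V(z) ∝ ln(z/z₀), so V₂/V₁ = ln(z₂/z₀) / ln(z₁/z₀).
ln(134.0/0.0447) = 8.0056, ln(21.9/0.0447) = 6.1943
V₂ = 13.4 × 8.0056/6.1943 = 13.4 × 1.2924 = 17.3185 m/s

17.32 m/s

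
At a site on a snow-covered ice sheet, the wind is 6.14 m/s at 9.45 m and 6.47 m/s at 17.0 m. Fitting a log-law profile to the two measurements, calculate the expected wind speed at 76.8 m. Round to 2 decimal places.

7.32 m/s

Log law: V ∝ ln(z/z₀). From the pair, with r = V₁/V₂ = 0.94900,
ln z₀ = (ln z₁ − r·ln z₂)/(1 − r) = (2.2460 − 0.94900×2.8332)/0.05100 = -8.6794 → z₀ = 0.0001700 m
V₃ = V₁ · ln(z₃/z₀)/ln(z₁/z₀) = 6.14 × 13.0206/10.9255 = 7.3175 m/s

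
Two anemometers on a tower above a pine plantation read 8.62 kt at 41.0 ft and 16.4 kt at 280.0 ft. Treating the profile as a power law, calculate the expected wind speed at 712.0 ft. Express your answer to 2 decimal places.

First find α: α = ln(V₂/V₁)/ln(z₂/z₁) = ln(16.4/8.62)/ln(280.0/41.0) = 0.64320/1.92122 = 0.3348
Extrapolate from 280.0 ft to 712.0 ft: V₃ = 16.4 × (712.0/280.0)^0.3348 = 16.4 × 1.3668 = 22.4151 kt

22.42 kt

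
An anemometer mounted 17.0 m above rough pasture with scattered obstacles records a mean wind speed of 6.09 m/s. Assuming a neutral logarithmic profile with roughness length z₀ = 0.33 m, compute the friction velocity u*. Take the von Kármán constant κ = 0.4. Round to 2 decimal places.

u* ≈ 0.62 m/s

Log law: V(z) = (u*/κ) · ln(z/z₀) ⇒ u* = κ · V / ln(z/z₀)
u* = 0.4 × 6.09 / ln(17.0/0.33) = 0.4 × 6.09 / 3.9419
   = 2.4360 / 3.9419 = 0.6180 m/s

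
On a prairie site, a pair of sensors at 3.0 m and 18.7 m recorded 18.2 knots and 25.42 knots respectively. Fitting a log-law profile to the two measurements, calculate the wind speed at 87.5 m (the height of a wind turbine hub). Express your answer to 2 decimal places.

Log law: V ∝ ln(z/z₀). From the pair, with r = V₁/V₂ = 0.71597,
ln z₀ = (ln z₁ − r·ln z₂)/(1 − r) = (1.0986 − 0.71597×2.9285)/0.28403 = -3.5142 → z₀ = 0.02977 m
V₃ = V₁ · ln(z₃/z₀)/ln(z₁/z₀) = 18.2 × 7.9858/4.6128 = 31.5084 knots

31.51 knots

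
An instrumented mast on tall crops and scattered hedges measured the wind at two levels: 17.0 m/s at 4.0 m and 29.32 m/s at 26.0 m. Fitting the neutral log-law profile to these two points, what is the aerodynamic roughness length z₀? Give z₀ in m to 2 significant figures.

z₀ ≈ 0.30 m

Log law: V(z) ∝ ln(z/z₀). With r = V₁/V₂ = 17.0/29.32 = 0.57981,
r · ln(z₂/z₀) = ln(z₁/z₀) ⇒ ln z₀ = (ln z₁ − r·ln z₂)/(1 − r)
ln z₀ = (1.38629 − 0.57981×3.25810) / 0.42019 = -1.1965
z₀ = exp(-1.1965) = 0.3022 m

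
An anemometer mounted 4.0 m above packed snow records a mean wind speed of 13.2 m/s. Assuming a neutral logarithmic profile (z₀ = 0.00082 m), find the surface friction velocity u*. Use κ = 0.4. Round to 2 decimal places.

Log law: V(z) = (u*/κ) · ln(z/z₀) ⇒ u* = κ · V / ln(z/z₀)
u* = 0.4 × 13.2 / ln(4.0/0.00082) = 0.4 × 13.2 / 8.4925
   = 5.2800 / 8.4925 = 0.6217 m/s

u* ≈ 0.62 m/s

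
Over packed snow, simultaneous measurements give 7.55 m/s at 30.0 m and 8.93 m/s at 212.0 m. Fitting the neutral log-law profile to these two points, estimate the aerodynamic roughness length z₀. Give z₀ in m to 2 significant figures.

z₀ ≈ 0.00068 m

Log law: V(z) ∝ ln(z/z₀). With r = V₁/V₂ = 7.55/8.93 = 0.84546,
r · ln(z₂/z₀) = ln(z₁/z₀) ⇒ ln z₀ = (ln z₁ − r·ln z₂)/(1 − r)
ln z₀ = (3.40120 − 0.84546×5.35659) / 0.15454 = -7.2968
z₀ = exp(-7.2968) = 0.0006777 m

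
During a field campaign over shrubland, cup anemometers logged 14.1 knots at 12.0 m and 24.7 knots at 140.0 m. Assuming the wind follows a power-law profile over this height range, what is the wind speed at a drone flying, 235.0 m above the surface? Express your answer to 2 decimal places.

27.80 knots

First find α: α = ln(V₂/V₁)/ln(z₂/z₁) = ln(24.7/14.1)/ln(140.0/12.0) = 0.56063/2.45674 = 0.2282
Extrapolate from 140.0 m to 235.0 m: V₃ = 24.7 × (235.0/140.0)^0.2282 = 24.7 × 1.1255 = 27.7989 knots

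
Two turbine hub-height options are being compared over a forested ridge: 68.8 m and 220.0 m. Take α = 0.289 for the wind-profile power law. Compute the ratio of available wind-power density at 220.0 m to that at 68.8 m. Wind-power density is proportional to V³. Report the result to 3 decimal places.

Speed ratio: V_B/V_A = (z_B/z_A)^α = (220.0/68.8)^0.289 = (3.1977)^0.289 = 1.39926
Power-density ratio: P_B/P_A = (V_B/V_A)³ = (1.39926)³ = 2.73963

2.740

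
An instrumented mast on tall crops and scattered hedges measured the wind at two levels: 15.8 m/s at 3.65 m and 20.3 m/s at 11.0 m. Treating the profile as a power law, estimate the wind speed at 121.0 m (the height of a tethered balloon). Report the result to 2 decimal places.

35.00 m/s

First find α: α = ln(V₂/V₁)/ln(z₂/z₁) = ln(20.3/15.8)/ln(11.0/3.65) = 0.25061/1.10317 = 0.2272
Extrapolate from 11.0 m to 121.0 m: V₃ = 20.3 × (121.0/11.0)^0.2272 = 20.3 × 1.7242 = 35.0004 m/s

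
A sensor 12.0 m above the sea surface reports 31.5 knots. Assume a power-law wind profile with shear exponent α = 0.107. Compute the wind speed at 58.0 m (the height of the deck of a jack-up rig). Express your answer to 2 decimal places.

Power-law profile: V₂ = V₁ · (z₂/z₁)^α
V₂ = 31.5 × (58.0/12.0)^0.107 = 31.5 × (4.8333)^0.107
    = 31.5 × 1.1836 = 37.2842 knots

37.28 knots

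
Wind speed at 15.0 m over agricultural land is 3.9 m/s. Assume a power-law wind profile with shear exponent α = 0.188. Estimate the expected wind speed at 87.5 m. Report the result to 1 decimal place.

5.4 m/s

Power-law profile: V₂ = V₁ · (z₂/z₁)^α
V₂ = 3.9 × (87.5/15.0)^0.188 = 3.9 × (5.8333)^0.188
    = 3.9 × 1.3931 = 5.4332 m/s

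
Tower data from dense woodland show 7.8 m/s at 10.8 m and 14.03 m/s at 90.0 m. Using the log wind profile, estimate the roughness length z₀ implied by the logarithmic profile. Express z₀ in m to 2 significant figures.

z₀ ≈ 0.76 m

Log law: V(z) ∝ ln(z/z₀). With r = V₁/V₂ = 7.8/14.03 = 0.55595,
r · ln(z₂/z₀) = ln(z₁/z₀) ⇒ ln z₀ = (ln z₁ − r·ln z₂)/(1 − r)
ln z₀ = (2.37955 − 0.55595×4.49981) / 0.44405 = -0.2750
z₀ = exp(-0.2750) = 0.7595 m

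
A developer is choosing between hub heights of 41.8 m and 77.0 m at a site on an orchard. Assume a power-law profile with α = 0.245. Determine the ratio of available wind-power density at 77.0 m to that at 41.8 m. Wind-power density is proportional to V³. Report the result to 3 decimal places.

Speed ratio: V_B/V_A = (z_B/z_A)^α = (77.0/41.8)^0.245 = (1.8421)^0.245 = 1.16145
Power-density ratio: P_B/P_A = (V_B/V_A)³ = (1.16145)³ = 1.56677

1.567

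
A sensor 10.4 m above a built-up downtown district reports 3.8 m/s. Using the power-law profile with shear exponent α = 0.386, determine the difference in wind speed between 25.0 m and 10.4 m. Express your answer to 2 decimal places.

1.53 m/s

Power law: V₂ = V₁ · (z₂/z₁)^α = 3.8 × (2.4038)^0.386 = 5.3311 m/s
ΔV = 5.3311 − 3.8 = 1.5311 m/s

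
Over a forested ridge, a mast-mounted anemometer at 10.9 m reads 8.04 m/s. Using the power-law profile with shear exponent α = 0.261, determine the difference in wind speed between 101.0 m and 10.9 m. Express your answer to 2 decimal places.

6.34 m/s

Power law: V₂ = V₁ · (z₂/z₁)^α = 8.04 × (9.2661)^0.261 = 14.3753 m/s
ΔV = 14.3753 − 8.04 = 6.3353 m/s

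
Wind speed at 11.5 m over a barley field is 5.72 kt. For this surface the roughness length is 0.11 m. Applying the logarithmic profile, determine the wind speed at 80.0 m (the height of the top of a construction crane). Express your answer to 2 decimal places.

8.11 kt

Log law: V(z) ∝ ln(z/z₀), so V₂/V₁ = ln(z₂/z₀) / ln(z₁/z₀).
ln(80.0/0.11) = 6.5893, ln(11.5/0.11) = 4.6496
V₂ = 5.72 × 6.5893/4.6496 = 5.72 × 1.4172 = 8.1062 kt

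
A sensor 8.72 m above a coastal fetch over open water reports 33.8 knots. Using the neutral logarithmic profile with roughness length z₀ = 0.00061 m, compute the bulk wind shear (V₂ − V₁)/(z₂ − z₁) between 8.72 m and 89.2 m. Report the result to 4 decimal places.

Log law: V₂ = V₁ · ln(z₂/z₀)/ln(z₁/z₀) = 33.8 × 11.8929/9.5677 = 42.0145 knots
ΔV/Δz = (42.0145 − 33.8)/(89.2 − 8.72) = 8.2145/80.4800 = 0.10207 knots/m

0.1021 knots/m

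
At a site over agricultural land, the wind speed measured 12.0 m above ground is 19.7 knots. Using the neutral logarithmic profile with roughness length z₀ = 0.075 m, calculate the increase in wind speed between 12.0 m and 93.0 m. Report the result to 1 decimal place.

Log law: V₂ = V₁ · ln(z₂/z₀)/ln(z₁/z₀) = 19.7 × 7.1229/5.0752 = 27.6484 knots
ΔV = 27.6484 − 19.7 = 7.9484 knots

7.9 knots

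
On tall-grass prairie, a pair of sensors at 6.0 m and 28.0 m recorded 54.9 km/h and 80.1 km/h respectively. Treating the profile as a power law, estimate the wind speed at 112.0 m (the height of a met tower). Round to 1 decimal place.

112.5 km/h

First find α: α = ln(V₂/V₁)/ln(z₂/z₁) = ln(80.1/54.9)/ln(28.0/6.0) = 0.37776/1.54045 = 0.2452
Extrapolate from 28.0 m to 112.0 m: V₃ = 80.1 × (112.0/28.0)^0.2452 = 80.1 × 1.4049 = 112.5318 km/h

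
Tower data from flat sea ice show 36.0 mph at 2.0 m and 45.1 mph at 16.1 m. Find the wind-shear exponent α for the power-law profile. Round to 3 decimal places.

Power law: V₂/V₁ = (z₂/z₁)^α ⇒ α = ln(V₂/V₁) / ln(z₂/z₁)
α = ln(45.1/36.0) / ln(16.1/2.0) = ln(1.2528) / ln(8.0500)
  = 0.22536 / 2.08567 = 0.10805

α ≈ 0.108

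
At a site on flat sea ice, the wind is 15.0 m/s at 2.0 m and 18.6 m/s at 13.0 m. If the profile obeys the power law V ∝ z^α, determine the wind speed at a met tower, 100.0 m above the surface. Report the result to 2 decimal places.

First find α: α = ln(V₂/V₁)/ln(z₂/z₁) = ln(18.6/15.0)/ln(13.0/2.0) = 0.21511/1.87180 = 0.1149
Extrapolate from 13.0 m to 100.0 m: V₃ = 18.6 × (100.0/13.0)^0.1149 = 18.6 × 1.2642 = 23.5148 m/s

23.51 m/s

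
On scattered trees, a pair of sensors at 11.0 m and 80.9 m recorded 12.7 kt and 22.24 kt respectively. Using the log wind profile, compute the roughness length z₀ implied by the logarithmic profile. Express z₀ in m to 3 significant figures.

Log law: V(z) ∝ ln(z/z₀). With r = V₁/V₂ = 12.7/22.24 = 0.57104,
r · ln(z₂/z₀) = ln(z₁/z₀) ⇒ ln z₀ = (ln z₁ − r·ln z₂)/(1 − r)
ln z₀ = (2.39790 − 0.57104×4.39321) / 0.42896 = -0.2583
z₀ = exp(-0.2583) = 0.7723 m

z₀ ≈ 0.772 m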